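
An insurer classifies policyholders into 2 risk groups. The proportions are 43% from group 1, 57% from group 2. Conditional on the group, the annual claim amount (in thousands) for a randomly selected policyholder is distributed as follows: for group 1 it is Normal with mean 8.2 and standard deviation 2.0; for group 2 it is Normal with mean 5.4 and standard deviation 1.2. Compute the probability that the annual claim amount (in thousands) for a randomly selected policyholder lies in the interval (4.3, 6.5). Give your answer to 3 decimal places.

0.439

Conditional on each group, P(4.3 < X < 6.5): 1: 0.172074; 2: 0.640683.
By total probability, P(4.3 < X < 6.5) = 0.43·0.172074 + 0.57·0.640683 = 0.439181.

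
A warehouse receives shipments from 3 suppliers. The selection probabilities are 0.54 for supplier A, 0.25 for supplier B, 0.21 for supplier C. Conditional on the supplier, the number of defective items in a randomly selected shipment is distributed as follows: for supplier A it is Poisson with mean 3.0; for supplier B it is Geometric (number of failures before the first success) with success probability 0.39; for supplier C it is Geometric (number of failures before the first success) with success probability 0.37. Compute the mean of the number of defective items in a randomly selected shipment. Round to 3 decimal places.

2.369

Component means — A: 3; B: 1.5641; C: 1.7027.
E[X] = 0.54·3 + 0.25·1.5641 + 0.21·1.7027 = 2.36859.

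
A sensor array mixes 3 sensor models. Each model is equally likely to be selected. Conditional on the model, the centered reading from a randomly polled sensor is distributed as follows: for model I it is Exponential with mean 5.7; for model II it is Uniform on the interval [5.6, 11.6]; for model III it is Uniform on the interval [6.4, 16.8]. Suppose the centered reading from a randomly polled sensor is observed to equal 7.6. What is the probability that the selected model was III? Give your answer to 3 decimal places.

0.311

Likelihoods f(7.6 | ·): I: 0.0462451; II: 0.166667; III: 0.0961538.
Posterior ∝ prior × likelihood. Numerator for III: 0.333333·0.0961538 = 0.0320513.
Normalizing constant: 0.333333·0.0462451 + 0.333333·0.166667 + 0.333333·0.0961538 = 0.103022.
P(III | observation) = 0.0320513 / 0.103022 = 0.311111.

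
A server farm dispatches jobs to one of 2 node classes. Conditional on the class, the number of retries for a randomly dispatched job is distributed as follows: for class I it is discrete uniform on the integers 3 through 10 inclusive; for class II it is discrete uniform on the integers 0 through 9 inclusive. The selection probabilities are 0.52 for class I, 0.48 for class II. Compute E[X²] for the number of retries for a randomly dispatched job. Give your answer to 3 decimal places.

For each component E[X²] = Var + (mean)², giving I: 47.5; II: 28.5.
Overall E[X²] = 0.52·47.5 + 0.48·28.5 = 38.38.

38.380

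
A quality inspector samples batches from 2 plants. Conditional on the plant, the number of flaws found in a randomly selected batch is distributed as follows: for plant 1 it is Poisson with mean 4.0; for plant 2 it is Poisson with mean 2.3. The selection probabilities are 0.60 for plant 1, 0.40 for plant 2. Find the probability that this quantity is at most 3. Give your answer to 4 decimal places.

0.5798

Conditional on each plant, P(X ≤ 3): 1: 0.43347; 2: 0.799347.
By total probability, P(X ≤ 3) = 0.6·0.43347 + 0.4·0.799347 = 0.579821.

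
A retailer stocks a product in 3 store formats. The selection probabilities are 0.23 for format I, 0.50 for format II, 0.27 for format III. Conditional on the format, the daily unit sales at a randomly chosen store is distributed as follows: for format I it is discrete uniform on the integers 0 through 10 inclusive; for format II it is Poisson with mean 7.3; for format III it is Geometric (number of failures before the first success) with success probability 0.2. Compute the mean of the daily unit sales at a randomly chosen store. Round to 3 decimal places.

Component means — I: 5; II: 7.3; III: 4.
E[X] = 0.23·5 + 0.5·7.3 + 0.27·4 = 5.88.

5.880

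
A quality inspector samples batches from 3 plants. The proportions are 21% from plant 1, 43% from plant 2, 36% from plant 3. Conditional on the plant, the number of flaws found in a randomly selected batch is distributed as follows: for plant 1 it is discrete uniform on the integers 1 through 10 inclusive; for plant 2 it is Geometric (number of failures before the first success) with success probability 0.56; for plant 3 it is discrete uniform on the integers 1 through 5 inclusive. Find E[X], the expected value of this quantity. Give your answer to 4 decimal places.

Component means — 1: 5.5; 2: 0.785714; 3: 3.
E[X] = 0.21·5.5 + 0.43·0.785714 + 0.36·3 = 2.57286.

2.5729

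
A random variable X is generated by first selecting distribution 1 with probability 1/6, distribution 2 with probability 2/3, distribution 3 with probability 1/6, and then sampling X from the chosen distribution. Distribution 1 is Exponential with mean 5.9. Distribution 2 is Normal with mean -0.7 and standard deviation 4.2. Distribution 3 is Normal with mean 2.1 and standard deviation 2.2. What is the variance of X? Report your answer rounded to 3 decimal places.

24.481

Per component, 1: μ=5.9, E[X²]=69.62; 2: μ=-0.7, E[X²]=18.13; 3: μ=2.1, E[X²]=9.25.
E[X] = 0.166667·5.9 + 0.666667·-0.7 + 0.166667·2.1 = 0.866667.
E[X²] = 0.166667·69.62 + 0.666667·18.13 + 0.166667·9.25 = 25.2317.
Var(X) = E[X²] − (E[X])² = 25.2317 − 0.751111 = 24.4806.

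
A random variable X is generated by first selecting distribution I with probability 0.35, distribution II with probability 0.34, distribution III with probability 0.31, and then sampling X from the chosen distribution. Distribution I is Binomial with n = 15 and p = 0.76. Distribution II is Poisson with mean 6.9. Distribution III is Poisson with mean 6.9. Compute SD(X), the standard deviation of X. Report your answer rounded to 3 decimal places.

Per component, I: μ=11.4, E[X²]=132.696; II: μ=6.9, E[X²]=54.51; III: μ=6.9, E[X²]=54.51.
E[X] = 0.35·11.4 + 0.34·6.9 + 0.31·6.9 = 8.475.
E[X²] = 0.35·132.696 + 0.34·54.51 + 0.31·54.51 = 81.8751.
Var(X) = E[X²] − (E[X])² = 81.8751 − 71.8256 = 10.0495.
SD(X) = √10.0495 = 3.17009.

3.170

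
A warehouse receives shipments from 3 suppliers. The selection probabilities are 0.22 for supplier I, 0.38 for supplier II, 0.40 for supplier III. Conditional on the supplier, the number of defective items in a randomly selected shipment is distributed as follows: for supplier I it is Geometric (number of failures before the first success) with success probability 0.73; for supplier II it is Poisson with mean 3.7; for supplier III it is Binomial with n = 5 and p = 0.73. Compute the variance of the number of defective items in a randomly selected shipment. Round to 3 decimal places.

Per component, I: μ=0.369863, E[X²]=0.64346; II: μ=3.7, E[X²]=17.39; III: μ=3.65, E[X²]=14.308.
E[X] = 0.22·0.369863 + 0.38·3.7 + 0.4·3.65 = 2.94737.
E[X²] = 0.22·0.64346 + 0.38·17.39 + 0.4·14.308 = 12.473.
Var(X) = E[X²] − (E[X])² = 12.473 − 8.68699 = 3.78597.

3.786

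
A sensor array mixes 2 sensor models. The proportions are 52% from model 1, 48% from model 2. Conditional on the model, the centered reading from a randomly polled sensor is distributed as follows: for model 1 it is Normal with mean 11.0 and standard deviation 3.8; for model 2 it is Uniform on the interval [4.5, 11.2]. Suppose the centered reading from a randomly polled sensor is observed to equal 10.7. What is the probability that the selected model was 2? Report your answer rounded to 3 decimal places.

0.568

Likelihoods f(10.7 | ·): 1: 0.104658; 2: 0.149254.
Posterior ∝ prior × likelihood. Numerator for 2: 0.48·0.149254 = 0.0716418.
Normalizing constant: 0.52·0.104658 + 0.48·0.149254 = 0.126064.
P(2 | observation) = 0.0716418 / 0.126064 = 0.568297.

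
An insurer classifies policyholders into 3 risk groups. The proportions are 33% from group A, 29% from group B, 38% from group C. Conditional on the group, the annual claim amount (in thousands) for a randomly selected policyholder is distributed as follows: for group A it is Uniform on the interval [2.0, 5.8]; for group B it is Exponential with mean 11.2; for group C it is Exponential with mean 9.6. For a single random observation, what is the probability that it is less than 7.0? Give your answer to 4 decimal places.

0.6615

Conditional on each group, P(X < 7.0): A: 1; B: 0.464739; C: 0.517689.
By total probability, P(X < 7.0) = 0.33·1 + 0.29·0.464739 + 0.38·0.517689 = 0.661496.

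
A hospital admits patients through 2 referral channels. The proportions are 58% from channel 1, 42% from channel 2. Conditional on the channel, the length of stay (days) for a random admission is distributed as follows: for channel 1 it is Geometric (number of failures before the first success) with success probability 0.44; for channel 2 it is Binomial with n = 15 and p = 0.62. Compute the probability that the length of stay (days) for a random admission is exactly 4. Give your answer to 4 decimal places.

Conditional on each channel, P(X = 4): 1: 0.0432718; 2: 0.00481193.
By total probability, P(X = 4) = 0.58·0.0432718 + 0.42·0.00481193 = 0.0271186.

0.0271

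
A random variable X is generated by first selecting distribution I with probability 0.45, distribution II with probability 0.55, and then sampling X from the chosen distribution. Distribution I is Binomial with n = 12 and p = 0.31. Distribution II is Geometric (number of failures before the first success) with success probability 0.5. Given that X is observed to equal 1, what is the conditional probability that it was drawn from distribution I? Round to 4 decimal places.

0.1705

Likelihoods P(X=1 | ·): I: 0.0627889; II: 0.25.
Posterior ∝ prior × likelihood. Numerator for I: 0.45·0.0627889 = 0.028255.
Normalizing constant: 0.45·0.0627889 + 0.55·0.25 = 0.165755.
P(I | observation) = 0.028255 / 0.165755 = 0.170462.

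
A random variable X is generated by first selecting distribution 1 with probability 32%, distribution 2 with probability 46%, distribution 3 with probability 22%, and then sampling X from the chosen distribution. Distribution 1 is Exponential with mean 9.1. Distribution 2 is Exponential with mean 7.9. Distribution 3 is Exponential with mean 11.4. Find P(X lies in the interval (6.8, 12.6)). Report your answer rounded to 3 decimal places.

0.221

Conditional on each component, P(6.8 < X < 12.6): 1: 0.223246; 2: 0.219919; 3: 0.219617.
By total probability, P(6.8 < X < 12.6) = 0.32·0.223246 + 0.46·0.219919 + 0.22·0.219617 = 0.220917.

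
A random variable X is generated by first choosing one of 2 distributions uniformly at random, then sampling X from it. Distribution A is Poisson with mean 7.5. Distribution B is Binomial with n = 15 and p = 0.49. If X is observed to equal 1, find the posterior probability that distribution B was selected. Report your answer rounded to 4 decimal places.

Likelihoods P(X=1 | ·): A: 0.00414813; B: 0.000591929.
Posterior ∝ prior × likelihood. Numerator for B: 0.5·0.000591929 = 0.000295965.
Normalizing constant: 0.5·0.00414813 + 0.5·0.000591929 = 0.00237003.
P(B | observation) = 0.000295965 / 0.00237003 = 0.124878.

0.1249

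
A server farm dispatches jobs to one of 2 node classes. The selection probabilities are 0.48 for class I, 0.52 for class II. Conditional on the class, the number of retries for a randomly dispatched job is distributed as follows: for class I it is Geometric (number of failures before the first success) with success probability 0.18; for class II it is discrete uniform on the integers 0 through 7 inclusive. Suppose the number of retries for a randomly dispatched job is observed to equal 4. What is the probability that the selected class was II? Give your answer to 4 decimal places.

Likelihoods P(X=4 | ·): I: 0.0813819; II: 0.125.
Posterior ∝ prior × likelihood. Numerator for II: 0.52·0.125 = 0.065.
Normalizing constant: 0.48·0.0813819 + 0.52·0.125 = 0.104063.
P(II | observation) = 0.065 / 0.104063 = 0.62462.

0.6246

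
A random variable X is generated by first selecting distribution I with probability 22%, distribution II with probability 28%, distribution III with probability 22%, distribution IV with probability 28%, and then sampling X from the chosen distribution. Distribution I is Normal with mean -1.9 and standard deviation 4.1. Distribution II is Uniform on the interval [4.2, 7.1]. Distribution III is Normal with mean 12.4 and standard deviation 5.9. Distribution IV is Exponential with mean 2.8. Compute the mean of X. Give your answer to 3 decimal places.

4.676

Component means — I: -1.9; II: 5.65; III: 12.4; IV: 2.8.
E[X] = 0.22·-1.9 + 0.28·5.65 + 0.22·12.4 + 0.28·2.8 = 4.676.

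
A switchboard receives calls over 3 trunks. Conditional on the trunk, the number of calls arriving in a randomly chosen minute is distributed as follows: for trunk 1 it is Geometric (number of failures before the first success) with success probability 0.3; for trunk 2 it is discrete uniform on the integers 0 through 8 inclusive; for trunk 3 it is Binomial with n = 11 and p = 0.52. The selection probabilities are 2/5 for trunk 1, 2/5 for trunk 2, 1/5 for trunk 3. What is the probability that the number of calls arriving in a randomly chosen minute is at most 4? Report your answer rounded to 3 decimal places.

0.601

Conditional on each trunk, P(X ≤ 4): 1: 0.83193; 2: 0.555556; 3: 0.231168.
By total probability, P(X ≤ 4) = 0.4·0.83193 + 0.4·0.555556 + 0.2·0.231168 = 0.601228.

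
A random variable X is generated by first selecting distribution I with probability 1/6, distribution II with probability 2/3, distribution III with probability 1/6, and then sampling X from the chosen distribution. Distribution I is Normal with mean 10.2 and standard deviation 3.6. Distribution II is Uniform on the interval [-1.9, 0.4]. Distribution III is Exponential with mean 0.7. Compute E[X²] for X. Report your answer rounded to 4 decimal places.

For each component E[X²] = Var + (mean)², giving I: 117; II: 1.00333; III: 0.98.
Overall E[X²] = 0.166667·117 + 0.666667·1.00333 + 0.166667·0.98 = 20.3322.

20.3322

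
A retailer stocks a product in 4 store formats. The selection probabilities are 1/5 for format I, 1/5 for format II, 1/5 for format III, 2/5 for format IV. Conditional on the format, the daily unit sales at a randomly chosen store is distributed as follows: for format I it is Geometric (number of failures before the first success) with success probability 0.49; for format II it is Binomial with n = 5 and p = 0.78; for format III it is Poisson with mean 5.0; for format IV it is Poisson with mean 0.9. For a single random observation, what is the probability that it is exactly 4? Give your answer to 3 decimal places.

Conditional on each format, P(X = 4): I: 0.0331495; II: 0.407166; III: 0.175467; IV: 0.0111146.
By total probability, P(X = 4) = 0.2·0.0331495 + 0.2·0.407166 + 0.2·0.175467 + 0.4·0.0111146 = 0.127602.

0.128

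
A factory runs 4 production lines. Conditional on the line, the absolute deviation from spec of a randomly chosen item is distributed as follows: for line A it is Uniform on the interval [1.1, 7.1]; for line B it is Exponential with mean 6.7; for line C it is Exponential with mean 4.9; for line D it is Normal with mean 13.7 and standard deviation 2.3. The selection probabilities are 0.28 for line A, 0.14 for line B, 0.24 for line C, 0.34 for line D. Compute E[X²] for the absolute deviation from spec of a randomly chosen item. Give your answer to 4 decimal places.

For each component E[X²] = Var + (mean)², giving A: 19.81; B: 89.78; C: 48.02; D: 192.98.
Overall E[X²] = 0.28·19.81 + 0.14·89.78 + 0.24·48.02 + 0.34·192.98 = 95.254.

95.2540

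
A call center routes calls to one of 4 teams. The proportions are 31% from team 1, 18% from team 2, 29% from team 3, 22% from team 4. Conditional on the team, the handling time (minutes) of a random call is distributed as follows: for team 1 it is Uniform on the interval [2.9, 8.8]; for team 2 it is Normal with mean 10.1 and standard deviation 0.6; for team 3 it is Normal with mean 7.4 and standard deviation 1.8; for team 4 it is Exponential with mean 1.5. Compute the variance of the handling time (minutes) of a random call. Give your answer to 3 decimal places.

10.443

Per component, 1: μ=5.85, E[X²]=37.1233; 2: μ=10.1, E[X²]=102.37; 3: μ=7.4, E[X²]=58; 4: μ=1.5, E[X²]=4.5.
E[X] = 0.31·5.85 + 0.18·10.1 + 0.29·7.4 + 0.22·1.5 = 6.1075.
E[X²] = 0.31·37.1233 + 0.18·102.37 + 0.29·58 + 0.22·4.5 = 47.7448.
Var(X) = E[X²] − (E[X])² = 47.7448 − 37.3016 = 10.4433.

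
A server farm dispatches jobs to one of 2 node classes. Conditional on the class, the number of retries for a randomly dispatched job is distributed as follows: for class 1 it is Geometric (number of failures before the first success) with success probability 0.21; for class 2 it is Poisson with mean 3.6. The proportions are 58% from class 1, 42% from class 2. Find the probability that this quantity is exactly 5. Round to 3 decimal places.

0.095

Conditional on each class, P(X = 5): 1: 0.0646182; 2: 0.13768.
By total probability, P(X = 5) = 0.58·0.0646182 + 0.42·0.13768 = 0.0953042.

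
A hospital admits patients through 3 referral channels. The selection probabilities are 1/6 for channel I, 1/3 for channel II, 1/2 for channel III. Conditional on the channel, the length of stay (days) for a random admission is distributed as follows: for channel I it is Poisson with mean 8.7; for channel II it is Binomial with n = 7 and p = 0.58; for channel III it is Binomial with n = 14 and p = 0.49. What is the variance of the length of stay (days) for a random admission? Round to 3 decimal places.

Per component, I: μ=8.7, E[X²]=84.39; II: μ=4.06, E[X²]=18.1888; III: μ=6.86, E[X²]=50.5582.
E[X] = 0.166667·8.7 + 0.333333·4.06 + 0.5·6.86 = 6.23333.
E[X²] = 0.166667·84.39 + 0.333333·18.1888 + 0.5·50.5582 = 45.407.
Var(X) = E[X²] − (E[X])² = 45.407 − 38.8544 = 6.55259.

6.553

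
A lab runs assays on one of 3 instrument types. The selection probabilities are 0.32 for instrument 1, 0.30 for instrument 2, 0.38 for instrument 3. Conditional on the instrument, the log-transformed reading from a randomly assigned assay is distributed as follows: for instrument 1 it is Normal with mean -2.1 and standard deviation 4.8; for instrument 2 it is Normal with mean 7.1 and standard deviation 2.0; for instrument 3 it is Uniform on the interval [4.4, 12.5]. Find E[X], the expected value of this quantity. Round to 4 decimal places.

Component means — 1: -2.1; 2: 7.1; 3: 8.45.
E[X] = 0.32·-2.1 + 0.3·7.1 + 0.38·8.45 = 4.669.

4.6690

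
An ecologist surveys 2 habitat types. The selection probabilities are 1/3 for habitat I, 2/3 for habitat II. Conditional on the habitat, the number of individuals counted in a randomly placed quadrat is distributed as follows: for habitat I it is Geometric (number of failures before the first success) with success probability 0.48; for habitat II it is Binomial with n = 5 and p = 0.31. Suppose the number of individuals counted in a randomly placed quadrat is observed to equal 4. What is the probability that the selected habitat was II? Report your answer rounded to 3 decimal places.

0.645

Likelihoods P(X=4 | ·): I: 0.0350958; II: 0.0318615.
Posterior ∝ prior × likelihood. Numerator for II: 0.666667·0.0318615 = 0.021241.
Normalizing constant: 0.333333·0.0350958 + 0.666667·0.0318615 = 0.0329396.
P(II | observation) = 0.021241 / 0.0329396 = 0.644847.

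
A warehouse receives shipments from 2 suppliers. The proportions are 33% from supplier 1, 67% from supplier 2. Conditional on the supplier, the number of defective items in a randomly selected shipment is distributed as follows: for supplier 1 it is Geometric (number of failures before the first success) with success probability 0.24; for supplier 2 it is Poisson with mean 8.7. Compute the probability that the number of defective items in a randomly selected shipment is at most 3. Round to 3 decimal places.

0.237

Conditional on each supplier, P(X ≤ 3): 1: 0.666378; 2: 0.0262032.
By total probability, P(X ≤ 3) = 0.33·0.666378 + 0.67·0.0262032 = 0.237461.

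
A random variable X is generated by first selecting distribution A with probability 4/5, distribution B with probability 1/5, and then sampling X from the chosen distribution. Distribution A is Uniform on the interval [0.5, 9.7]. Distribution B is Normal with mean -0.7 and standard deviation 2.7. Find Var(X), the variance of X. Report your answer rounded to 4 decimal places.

12.4831

Per component, A: μ=5.1, E[X²]=33.0633; B: μ=-0.7, E[X²]=7.78.
E[X] = 0.8·5.1 + 0.2·-0.7 = 3.94.
E[X²] = 0.8·33.0633 + 0.2·7.78 = 28.0067.
Var(X) = E[X²] − (E[X])² = 28.0067 − 15.5236 = 12.4831.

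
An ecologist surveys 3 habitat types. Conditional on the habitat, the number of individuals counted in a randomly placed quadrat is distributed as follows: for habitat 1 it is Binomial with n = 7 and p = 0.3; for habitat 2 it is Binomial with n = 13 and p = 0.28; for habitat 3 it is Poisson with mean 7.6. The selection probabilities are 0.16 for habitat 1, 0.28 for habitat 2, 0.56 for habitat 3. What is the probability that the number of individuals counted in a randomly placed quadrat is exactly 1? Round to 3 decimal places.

Conditional on each habitat, P(X = 1): 1: 0.247063; 2: 0.0706466; 3: 0.00380343.
By total probability, P(X = 1) = 0.16·0.247063 + 0.28·0.0706466 + 0.56·0.00380343 = 0.061441.

0.061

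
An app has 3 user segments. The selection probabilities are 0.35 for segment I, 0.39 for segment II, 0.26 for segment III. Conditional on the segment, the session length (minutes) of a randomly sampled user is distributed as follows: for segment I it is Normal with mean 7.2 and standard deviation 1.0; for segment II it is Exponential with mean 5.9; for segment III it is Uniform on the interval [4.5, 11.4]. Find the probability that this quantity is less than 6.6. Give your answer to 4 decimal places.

Conditional on each segment, P(X < 6.6): I: 0.274253; II: 0.673277; III: 0.304348.
By total probability, P(X < 6.6) = 0.35·0.274253 + 0.39·0.673277 + 0.26·0.304348 = 0.437697.

0.4377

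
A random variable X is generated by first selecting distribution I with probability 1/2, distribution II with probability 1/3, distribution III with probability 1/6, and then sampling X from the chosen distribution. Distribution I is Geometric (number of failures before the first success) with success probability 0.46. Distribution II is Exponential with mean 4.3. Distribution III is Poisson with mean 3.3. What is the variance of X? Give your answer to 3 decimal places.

Per component, I: μ=1.17391, E[X²]=3.93006; II: μ=4.3, E[X²]=36.98; III: μ=3.3, E[X²]=14.19.
E[X] = 0.5·1.17391 + 0.333333·4.3 + 0.166667·3.3 = 2.57029.
E[X²] = 0.5·3.93006 + 0.333333·36.98 + 0.166667·14.19 = 16.6567.
Var(X) = E[X²] − (E[X])² = 16.6567 − 6.60639 = 10.0503.

10.050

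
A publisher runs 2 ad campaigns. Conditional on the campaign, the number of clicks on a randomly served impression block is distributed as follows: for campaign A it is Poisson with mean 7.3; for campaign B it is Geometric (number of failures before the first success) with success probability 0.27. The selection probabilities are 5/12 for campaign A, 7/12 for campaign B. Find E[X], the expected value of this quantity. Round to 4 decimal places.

4.6188

Component means — A: 7.3; B: 2.7037.
E[X] = 0.416667·7.3 + 0.583333·2.7037 = 4.61883.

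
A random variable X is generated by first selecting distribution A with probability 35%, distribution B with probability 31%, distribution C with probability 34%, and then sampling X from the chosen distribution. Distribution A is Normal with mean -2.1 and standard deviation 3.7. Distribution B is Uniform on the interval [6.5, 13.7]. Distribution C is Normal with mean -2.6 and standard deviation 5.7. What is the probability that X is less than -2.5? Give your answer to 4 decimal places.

Conditional on each component, P(X < -2.5): A: 0.456955; B: 0; C: 0.506999.
By total probability, P(X < -2.5) = 0.35·0.456955 + 0.31·0 + 0.34·0.506999 = 0.332314.

0.3323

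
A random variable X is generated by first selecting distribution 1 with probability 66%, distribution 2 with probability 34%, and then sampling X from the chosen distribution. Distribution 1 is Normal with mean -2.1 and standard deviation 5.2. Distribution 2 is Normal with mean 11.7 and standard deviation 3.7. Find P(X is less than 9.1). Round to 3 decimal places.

0.732

Conditional on each component, P(X < 9.1): 1: 0.984374; 2: 0.241121.
By total probability, P(X < 9.1) = 0.66·0.984374 + 0.34·0.241121 = 0.731668.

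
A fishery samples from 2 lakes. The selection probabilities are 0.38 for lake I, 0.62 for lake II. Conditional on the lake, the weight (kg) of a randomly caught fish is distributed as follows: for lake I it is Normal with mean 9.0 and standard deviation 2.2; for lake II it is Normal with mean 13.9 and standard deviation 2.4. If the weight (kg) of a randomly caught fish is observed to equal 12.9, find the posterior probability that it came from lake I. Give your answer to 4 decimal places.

Likelihoods f(12.9 | ·): I: 0.0376781; II: 0.152405.
Posterior ∝ prior × likelihood. Numerator for I: 0.38·0.0376781 = 0.0143177.
Normalizing constant: 0.38·0.0376781 + 0.62·0.152405 = 0.108809.
P(I | observation) = 0.0143177 / 0.108809 = 0.131586.

0.1316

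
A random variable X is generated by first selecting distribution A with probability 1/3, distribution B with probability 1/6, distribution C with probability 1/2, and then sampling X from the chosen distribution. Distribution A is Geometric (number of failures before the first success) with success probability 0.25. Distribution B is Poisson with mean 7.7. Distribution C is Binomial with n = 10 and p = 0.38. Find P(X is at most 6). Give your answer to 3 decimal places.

0.827

Conditional on each component, P(X ≤ 6): A: 0.866516; B: 0.351369; C: 0.95867.
By total probability, P(X ≤ 6) = 0.333333·0.866516 + 0.166667·0.351369 + 0.5·0.95867 = 0.826735.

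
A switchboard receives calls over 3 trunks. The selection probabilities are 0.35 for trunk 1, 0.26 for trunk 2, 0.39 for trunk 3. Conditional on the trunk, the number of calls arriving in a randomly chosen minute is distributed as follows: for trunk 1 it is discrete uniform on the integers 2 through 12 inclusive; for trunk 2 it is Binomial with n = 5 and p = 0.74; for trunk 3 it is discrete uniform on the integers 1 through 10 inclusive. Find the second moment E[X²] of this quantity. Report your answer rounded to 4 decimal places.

39.4745

For each component E[X²] = Var + (mean)², giving 1: 59; 2: 14.652; 3: 38.5.
Overall E[X²] = 0.35·59 + 0.26·14.652 + 0.39·38.5 = 39.4745.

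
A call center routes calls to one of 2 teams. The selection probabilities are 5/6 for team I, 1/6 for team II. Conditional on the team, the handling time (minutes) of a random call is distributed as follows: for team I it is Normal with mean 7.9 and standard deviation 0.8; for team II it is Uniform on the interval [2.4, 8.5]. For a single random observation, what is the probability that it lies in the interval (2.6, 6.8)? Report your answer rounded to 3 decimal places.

Conditional on each team, P(2.6 < X < 6.8): I: 0.0845657; II: 0.688525.
By total probability, P(2.6 < X < 6.8) = 0.833333·0.0845657 + 0.166667·0.688525 = 0.185226.

0.185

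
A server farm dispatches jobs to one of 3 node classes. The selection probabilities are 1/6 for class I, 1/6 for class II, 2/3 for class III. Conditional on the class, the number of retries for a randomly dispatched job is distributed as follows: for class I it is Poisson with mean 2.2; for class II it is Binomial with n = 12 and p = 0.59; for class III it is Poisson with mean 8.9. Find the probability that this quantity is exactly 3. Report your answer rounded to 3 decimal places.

Conditional on each class, P(X = 3): I: 0.196639; II: 0.0147922; III: 0.016025.
By total probability, P(X = 3) = 0.166667·0.196639 + 0.166667·0.0147922 + 0.666667·0.016025 = 0.0459218.

0.046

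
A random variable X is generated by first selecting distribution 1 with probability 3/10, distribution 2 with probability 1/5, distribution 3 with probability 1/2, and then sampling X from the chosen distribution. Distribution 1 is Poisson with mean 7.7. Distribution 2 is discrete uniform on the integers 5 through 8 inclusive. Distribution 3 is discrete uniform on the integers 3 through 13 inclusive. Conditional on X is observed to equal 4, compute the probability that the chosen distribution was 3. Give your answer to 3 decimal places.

Likelihoods P(X=4 | ·): 1: 0.0663261; 2: 0; 3: 0.0909091.
Posterior ∝ prior × likelihood. Numerator for 3: 0.5·0.0909091 = 0.0454545.
Normalizing constant: 0.3·0.0663261 + 0.2·0 + 0.5·0.0909091 = 0.0653524.
P(3 | observation) = 0.0454545 / 0.0653524 = 0.69553.

0.696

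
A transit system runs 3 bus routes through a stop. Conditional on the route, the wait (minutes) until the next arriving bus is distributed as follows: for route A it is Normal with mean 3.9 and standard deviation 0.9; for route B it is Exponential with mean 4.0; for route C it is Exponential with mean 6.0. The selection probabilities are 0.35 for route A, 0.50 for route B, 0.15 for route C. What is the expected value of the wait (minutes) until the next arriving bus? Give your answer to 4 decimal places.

Component means — A: 3.9; B: 4; C: 6.
E[X] = 0.35·3.9 + 0.5·4 + 0.15·6 = 4.265.

4.2650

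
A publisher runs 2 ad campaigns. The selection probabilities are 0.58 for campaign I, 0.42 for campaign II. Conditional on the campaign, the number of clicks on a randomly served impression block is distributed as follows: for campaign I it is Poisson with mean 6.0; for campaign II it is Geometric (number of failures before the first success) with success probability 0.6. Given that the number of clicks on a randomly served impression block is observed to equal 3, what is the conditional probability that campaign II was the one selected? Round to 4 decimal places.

Likelihoods P(X=3 | ·): I: 0.0892351; II: 0.0384.
Posterior ∝ prior × likelihood. Numerator for II: 0.42·0.0384 = 0.016128.
Normalizing constant: 0.58·0.0892351 + 0.42·0.0384 = 0.0678843.
P(II | observation) = 0.016128 / 0.0678843 = 0.237581.

0.2376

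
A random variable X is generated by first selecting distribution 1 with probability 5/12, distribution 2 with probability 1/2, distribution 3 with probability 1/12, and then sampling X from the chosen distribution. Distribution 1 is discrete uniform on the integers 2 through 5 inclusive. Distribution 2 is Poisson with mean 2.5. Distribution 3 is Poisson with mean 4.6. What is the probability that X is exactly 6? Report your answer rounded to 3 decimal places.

0.025

Conditional on each component, P(X = 6): 1: 0; 2: 0.0278337; 3: 0.13227.
By total probability, P(X = 6) = 0.416667·0 + 0.5·0.0278337 + 0.0833333·0.13227 = 0.0249393.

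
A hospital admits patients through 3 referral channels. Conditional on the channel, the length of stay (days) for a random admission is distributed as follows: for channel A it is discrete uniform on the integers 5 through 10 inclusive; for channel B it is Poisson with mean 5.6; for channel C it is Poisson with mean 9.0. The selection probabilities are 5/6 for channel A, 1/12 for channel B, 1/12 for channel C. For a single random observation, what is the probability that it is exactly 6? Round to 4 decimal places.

0.1597

Conditional on each channel, P(X = 6): A: 0.166667; B: 0.158397; C: 0.0910903.
By total probability, P(X = 6) = 0.833333·0.166667 + 0.0833333·0.158397 + 0.0833333·0.0910903 = 0.159679.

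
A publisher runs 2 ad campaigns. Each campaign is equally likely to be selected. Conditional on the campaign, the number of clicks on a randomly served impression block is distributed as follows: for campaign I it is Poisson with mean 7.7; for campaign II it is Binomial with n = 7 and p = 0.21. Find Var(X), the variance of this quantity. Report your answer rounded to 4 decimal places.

Per component, I: μ=7.7, E[X²]=66.99; II: μ=1.47, E[X²]=3.3222.
E[X] = 0.5·7.7 + 0.5·1.47 = 4.585.
E[X²] = 0.5·66.99 + 0.5·3.3222 = 35.1561.
Var(X) = E[X²] − (E[X])² = 35.1561 − 21.0222 = 14.1339.

14.1339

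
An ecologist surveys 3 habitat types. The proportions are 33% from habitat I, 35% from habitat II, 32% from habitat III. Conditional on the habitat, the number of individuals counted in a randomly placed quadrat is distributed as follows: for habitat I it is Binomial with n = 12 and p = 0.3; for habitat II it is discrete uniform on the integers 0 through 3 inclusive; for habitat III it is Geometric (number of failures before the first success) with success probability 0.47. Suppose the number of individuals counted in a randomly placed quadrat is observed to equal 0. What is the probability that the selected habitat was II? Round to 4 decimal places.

0.3609

Likelihoods P(X=0 | ·): I: 0.0138413; II: 0.25; III: 0.47.
Posterior ∝ prior × likelihood. Numerator for II: 0.35·0.25 = 0.0875.
Normalizing constant: 0.33·0.0138413 + 0.35·0.25 + 0.32·0.47 = 0.242468.
P(II | observation) = 0.0875 / 0.242468 = 0.360873.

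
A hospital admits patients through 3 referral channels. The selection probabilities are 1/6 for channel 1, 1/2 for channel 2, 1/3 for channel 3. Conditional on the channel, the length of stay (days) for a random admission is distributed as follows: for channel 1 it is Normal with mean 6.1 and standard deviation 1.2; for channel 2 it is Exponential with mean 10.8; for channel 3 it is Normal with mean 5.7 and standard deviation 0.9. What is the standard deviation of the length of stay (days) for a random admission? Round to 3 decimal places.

8.063

Per component, 1: μ=6.1, E[X²]=38.65; 2: μ=10.8, E[X²]=233.28; 3: μ=5.7, E[X²]=33.3.
E[X] = 0.166667·6.1 + 0.5·10.8 + 0.333333·5.7 = 8.31667.
E[X²] = 0.166667·38.65 + 0.5·233.28 + 0.333333·33.3 = 134.182.
Var(X) = E[X²] − (E[X])² = 134.182 − 69.1669 = 65.0147.
SD(X) = √65.0147 = 8.06317.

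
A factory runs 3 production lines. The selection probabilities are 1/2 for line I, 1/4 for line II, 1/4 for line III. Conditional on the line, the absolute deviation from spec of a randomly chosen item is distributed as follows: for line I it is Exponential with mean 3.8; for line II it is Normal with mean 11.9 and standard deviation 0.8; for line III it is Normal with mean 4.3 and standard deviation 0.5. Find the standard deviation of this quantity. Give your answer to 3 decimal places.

4.391

Per component, I: μ=3.8, E[X²]=28.88; II: μ=11.9, E[X²]=142.25; III: μ=4.3, E[X²]=18.74.
E[X] = 0.5·3.8 + 0.25·11.9 + 0.25·4.3 = 5.95.
E[X²] = 0.5·28.88 + 0.25·142.25 + 0.25·18.74 = 54.6875.
Var(X) = E[X²] − (E[X])² = 54.6875 − 35.4025 = 19.285.
SD(X) = √19.285 = 4.39147.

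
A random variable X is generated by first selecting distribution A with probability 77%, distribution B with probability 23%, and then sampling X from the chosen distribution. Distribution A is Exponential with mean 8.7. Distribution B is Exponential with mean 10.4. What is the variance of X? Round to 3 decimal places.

83.670

Per component, A: μ=8.7, E[X²]=151.38; B: μ=10.4, E[X²]=216.32.
E[X] = 0.77·8.7 + 0.23·10.4 = 9.091.
E[X²] = 0.77·151.38 + 0.23·216.32 = 166.316.
Var(X) = E[X²] − (E[X])² = 166.316 − 82.6463 = 83.6699.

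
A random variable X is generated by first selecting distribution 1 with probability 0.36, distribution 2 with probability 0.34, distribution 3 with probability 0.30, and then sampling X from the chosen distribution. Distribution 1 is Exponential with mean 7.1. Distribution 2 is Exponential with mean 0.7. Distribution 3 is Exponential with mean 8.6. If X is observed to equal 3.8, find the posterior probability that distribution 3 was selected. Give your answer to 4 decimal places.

0.4134

Likelihoods f(3.8 | ·): 1: 0.0824712; 2: 0.00627052; 3: 0.0747488.
Posterior ∝ prior × likelihood. Numerator for 3: 0.3·0.0747488 = 0.0224246.
Normalizing constant: 0.36·0.0824712 + 0.34·0.00627052 + 0.3·0.0747488 = 0.0542462.
P(3 | observation) = 0.0224246 / 0.0542462 = 0.413386.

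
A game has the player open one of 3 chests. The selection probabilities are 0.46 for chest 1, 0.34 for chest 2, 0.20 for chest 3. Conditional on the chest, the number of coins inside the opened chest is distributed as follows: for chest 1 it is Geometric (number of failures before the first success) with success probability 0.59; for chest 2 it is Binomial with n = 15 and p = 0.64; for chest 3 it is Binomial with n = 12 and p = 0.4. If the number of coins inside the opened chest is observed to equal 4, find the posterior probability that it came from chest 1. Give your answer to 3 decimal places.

0.150

Likelihoods P(X=4 | ·): 1: 0.016672; 2: 0.00301426; 3: 0.212841.
Posterior ∝ prior × likelihood. Numerator for 1: 0.46·0.016672 = 0.00766912.
Normalizing constant: 0.46·0.016672 + 0.34·0.00301426 + 0.2·0.212841 = 0.0512622.
P(1 | observation) = 0.00766912 / 0.0512622 = 0.149606.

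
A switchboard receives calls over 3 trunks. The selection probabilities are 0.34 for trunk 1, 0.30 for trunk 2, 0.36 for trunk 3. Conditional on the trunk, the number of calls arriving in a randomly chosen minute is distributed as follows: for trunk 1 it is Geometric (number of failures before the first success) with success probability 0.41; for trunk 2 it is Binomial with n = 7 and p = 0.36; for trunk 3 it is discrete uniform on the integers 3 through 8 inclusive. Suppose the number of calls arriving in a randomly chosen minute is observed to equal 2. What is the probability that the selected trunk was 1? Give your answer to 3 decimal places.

0.356

Likelihoods P(X=2 | ·): 1: 0.142721; 2: 0.29223; 3: 0.
Posterior ∝ prior × likelihood. Numerator for 1: 0.34·0.142721 = 0.0485251.
Normalizing constant: 0.34·0.142721 + 0.3·0.29223 + 0.36·0 = 0.136194.
P(1 | observation) = 0.0485251 / 0.136194 = 0.356294.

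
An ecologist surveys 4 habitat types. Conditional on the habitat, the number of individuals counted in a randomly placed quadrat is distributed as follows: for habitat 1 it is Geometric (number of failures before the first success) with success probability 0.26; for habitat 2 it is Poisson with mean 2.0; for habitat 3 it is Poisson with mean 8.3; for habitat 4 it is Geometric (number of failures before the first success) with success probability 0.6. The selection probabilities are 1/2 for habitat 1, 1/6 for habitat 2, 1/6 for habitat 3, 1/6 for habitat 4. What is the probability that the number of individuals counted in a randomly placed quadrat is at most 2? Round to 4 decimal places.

Conditional on each habitat, P(X ≤ 2): 1: 0.594776; 2: 0.676676; 3: 0.0108714; 4: 0.936.
By total probability, P(X ≤ 2) = 0.5·0.594776 + 0.166667·0.676676 + 0.166667·0.0108714 + 0.166667·0.936 = 0.567979.

0.5680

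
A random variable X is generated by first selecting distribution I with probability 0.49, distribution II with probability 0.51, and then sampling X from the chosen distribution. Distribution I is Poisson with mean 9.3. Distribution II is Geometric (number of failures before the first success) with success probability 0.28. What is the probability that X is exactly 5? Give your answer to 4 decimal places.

Conditional on each component, P(X = 5): I: 0.0530023; II: 0.0541777.
By total probability, P(X = 5) = 0.49·0.0530023 + 0.51·0.0541777 = 0.0536018.

0.0536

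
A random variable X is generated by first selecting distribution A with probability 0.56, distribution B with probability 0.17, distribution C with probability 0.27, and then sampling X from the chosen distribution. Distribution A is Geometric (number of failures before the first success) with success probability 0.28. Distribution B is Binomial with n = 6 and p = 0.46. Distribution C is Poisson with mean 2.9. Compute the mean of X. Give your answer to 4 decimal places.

2.6922

Component means — A: 2.57143; B: 2.76; C: 2.9.
E[X] = 0.56·2.57143 + 0.17·2.76 + 0.27·2.9 = 2.6922.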